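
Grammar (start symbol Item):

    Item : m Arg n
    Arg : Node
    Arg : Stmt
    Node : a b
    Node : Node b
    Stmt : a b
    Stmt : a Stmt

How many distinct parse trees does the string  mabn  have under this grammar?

2

Parse trees for mabn:
  [Item m [Arg [Node a b]] n]
  [Item m [Arg [Stmt a b]] n]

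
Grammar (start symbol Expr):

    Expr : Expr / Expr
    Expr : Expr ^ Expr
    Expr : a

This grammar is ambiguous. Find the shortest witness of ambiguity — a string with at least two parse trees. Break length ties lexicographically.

a / a / a

length 1: no string has ≥2 trees
length 3: no string has ≥2 trees
length 5: a / a / a has 2 parse trees

Two derivations of a / a / a:
  Expr ⇒ Expr / Expr ⇒ Expr / Expr / Expr ⇒ a / Expr / Expr ⇒ a / a / Expr ⇒ a / a / a
  Expr ⇒ Expr / Expr ⇒ a / Expr ⇒ a / Expr / Expr ⇒ a / a / Expr ⇒ a / a / a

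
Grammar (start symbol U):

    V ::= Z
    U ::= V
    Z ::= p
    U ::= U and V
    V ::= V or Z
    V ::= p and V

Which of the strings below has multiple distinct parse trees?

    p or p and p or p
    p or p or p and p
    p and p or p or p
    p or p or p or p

p and p or p or p

p or p and p or p: 1 tree
p or p or p and p: 1 tree
p and p or p or p: 4 trees
p or p or p or p: 1 tree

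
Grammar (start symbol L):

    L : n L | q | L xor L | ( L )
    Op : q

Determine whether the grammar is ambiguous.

Witness: n q xor q

Derivation 1: L ⇒ n L ⇒ n L xor L ⇒ n q xor L ⇒ n q xor q
Derivation 2: L ⇒ L xor L ⇒ n L xor L ⇒ n q xor L ⇒ n q xor q

Two distinct leftmost derivations for the same string.

Ambiguous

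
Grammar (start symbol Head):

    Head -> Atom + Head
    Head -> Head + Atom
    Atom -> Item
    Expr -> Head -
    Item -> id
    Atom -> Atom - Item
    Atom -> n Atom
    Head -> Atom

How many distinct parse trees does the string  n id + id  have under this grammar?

Parse trees for n id + id:
  [Head [Atom n [Atom [Item id]]] + [Head [Atom [Item id]]]]
  [Head [Head [Atom n [Atom [Item id]]]] + [Atom [Item id]]]

2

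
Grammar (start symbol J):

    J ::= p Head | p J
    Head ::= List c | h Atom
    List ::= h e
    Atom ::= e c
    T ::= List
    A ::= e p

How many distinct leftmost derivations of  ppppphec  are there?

Parse trees for ppppphec:
  [J p [J p [J p [J p [J p [Head [List h e] c]]]]]]
  [J p [J p [J p [J p [J p [Head h [Atom e c]]]]]]]

2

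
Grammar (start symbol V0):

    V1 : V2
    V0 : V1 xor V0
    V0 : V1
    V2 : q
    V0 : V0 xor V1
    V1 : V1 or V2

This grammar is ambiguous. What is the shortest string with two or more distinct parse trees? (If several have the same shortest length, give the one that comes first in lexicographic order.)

length 1: no string has ≥2 trees
length 3: q xor q has 2 parse trees

Two derivations of q xor q:
  V0 ⇒ V1 xor V0 ⇒ V2 xor V0 ⇒ q xor V0 ⇒ q xor V1 ⇒ q xor V2 ⇒ q xor q
  V0 ⇒ V0 xor V1 ⇒ V1 xor V1 ⇒ V2 xor V1 ⇒ q xor V1 ⇒ q xor V2 ⇒ q xor q

q xor q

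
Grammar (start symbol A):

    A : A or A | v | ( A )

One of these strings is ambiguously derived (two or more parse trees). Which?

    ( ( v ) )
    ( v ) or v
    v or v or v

( ( v ) ): 1 tree
( v ) or v: 1 tree
v or v or v: 2 trees

v or v or v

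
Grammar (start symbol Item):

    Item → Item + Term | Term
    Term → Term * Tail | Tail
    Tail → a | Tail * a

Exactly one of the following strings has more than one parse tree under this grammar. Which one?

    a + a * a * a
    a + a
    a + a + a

a + a * a * a: 4 trees
a + a: 1 tree
a + a + a: 1 tree

a + a * a * a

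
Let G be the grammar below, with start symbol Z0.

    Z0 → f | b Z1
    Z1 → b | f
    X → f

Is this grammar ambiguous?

Unambiguous

(X is unreachable from Z0, so its rules don't affect L(Z0).) Each reachable nonterminal has at most one production per leading terminal, and all productions are right-linear; the derivation is determined token-by-token.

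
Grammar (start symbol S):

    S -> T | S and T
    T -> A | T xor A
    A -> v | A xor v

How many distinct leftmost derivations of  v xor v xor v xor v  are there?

Parse trees for v xor v xor v xor v:
  [S [T [A [A [A [A v] xor v] xor v] xor v]]]
  [S [T [T [A v]] xor [A [A [A v] xor v] xor v]]]
  [S [T [T [A [A v] xor v]] xor [A [A v] xor v]]]
  [S [T [T [T [A v]] xor [A v]] xor [A [A v] xor v]]]
  [S [T [T [A [A [A v] xor v] xor v]] xor [A v]]]
  [S [T [T [T [A v]] xor [A [A v] xor v]] xor [A v]]]
  [S [T [T [T [A [A v] xor v]] xor [A v]] xor [A v]]]
  [S [T [T [T [T [A v]] xor [A v]] xor [A v]] xor [A v]]]

8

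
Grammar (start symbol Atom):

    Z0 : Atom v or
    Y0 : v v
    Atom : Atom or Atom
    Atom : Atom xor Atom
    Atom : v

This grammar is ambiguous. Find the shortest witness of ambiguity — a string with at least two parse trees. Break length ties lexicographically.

length 1: no string has ≥2 trees
length 3: no string has ≥2 trees
length 5: v or v or v has 2 parse trees

Two derivations of v or v or v:
  Atom ⇒ Atom or Atom ⇒ Atom or Atom or Atom ⇒ v or Atom or Atom ⇒ v or v or Atom ⇒ v or v or v
  Atom ⇒ Atom or Atom ⇒ v or Atom ⇒ v or Atom or Atom ⇒ v or v or Atom ⇒ v or v or v

v or v or v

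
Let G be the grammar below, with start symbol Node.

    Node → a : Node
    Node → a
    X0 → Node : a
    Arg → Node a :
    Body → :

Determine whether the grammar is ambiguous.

(Body, Arg, X0 are unreachable from Node, so their rules don't affect L(Node).) The reachable grammar is A → atom sep A | atom. Each atom is followed by either the separator (recurse) or end-of-string (stop) — no choice point.

Unambiguous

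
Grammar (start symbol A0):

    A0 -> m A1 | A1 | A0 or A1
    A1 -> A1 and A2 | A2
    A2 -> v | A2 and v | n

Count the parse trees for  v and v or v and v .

Parse trees for v and v or v and v:
  [A0 [A0 [A1 [A1 [A2 v]] and [A2 v]]] or [A1 [A1 [A2 v]] and [A2 v]]]
  [A0 [A0 [A1 [A1 [A2 v]] and [A2 v]]] or [A1 [A2 [A2 v] and v]]]
  [A0 [A0 [A1 [A2 [A2 v] and v]]] or [A1 [A1 [A2 v]] and [A2 v]]]
  [A0 [A0 [A1 [A2 [A2 v] and v]]] or [A1 [A2 [A2 v] and v]]]

4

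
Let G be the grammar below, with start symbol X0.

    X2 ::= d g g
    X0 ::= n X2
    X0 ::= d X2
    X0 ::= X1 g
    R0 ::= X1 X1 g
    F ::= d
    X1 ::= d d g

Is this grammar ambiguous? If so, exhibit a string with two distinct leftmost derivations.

Witness: d d g g

Derivation 1: X0 ⇒ d X2 ⇒ d d g g
Derivation 2: X0 ⇒ X1 g ⇒ d d g g

Two distinct leftmost derivations for the same string.

Ambiguous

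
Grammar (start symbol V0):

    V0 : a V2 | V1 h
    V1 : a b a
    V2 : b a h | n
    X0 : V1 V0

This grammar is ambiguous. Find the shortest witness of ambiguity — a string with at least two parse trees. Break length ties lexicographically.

a b a h

length 2: no string has ≥2 trees
length 4: a b a h has 2 parse trees

Two derivations of a b a h:
  V0 ⇒ a V2 ⇒ a b a h
  V0 ⇒ V1 h ⇒ a b a h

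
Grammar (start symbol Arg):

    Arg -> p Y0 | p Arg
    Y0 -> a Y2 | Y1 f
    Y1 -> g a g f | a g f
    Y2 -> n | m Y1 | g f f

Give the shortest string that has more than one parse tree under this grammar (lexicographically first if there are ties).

length 3: no string has ≥2 trees
length 4: no string has ≥2 trees
length 5: p a g f f has 2 parse trees

Two derivations of p a g f f:
  Arg ⇒ p Y0 ⇒ p a Y2 ⇒ p a g f f
  Arg ⇒ p Y0 ⇒ p Y1 f ⇒ p a g f f

p a g f f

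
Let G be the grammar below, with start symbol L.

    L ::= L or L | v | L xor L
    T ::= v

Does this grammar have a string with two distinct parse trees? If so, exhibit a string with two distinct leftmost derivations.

Ambiguous

Witness: v or v or v

Derivation 1: L ⇒ L or L ⇒ L or L or L ⇒ v or L or L ⇒ v or v or L ⇒ v or v or v
Derivation 2: L ⇒ L or L ⇒ v or L ⇒ v or L or L ⇒ v or v or L ⇒ v or v or v

Two distinct leftmost derivations for the same string.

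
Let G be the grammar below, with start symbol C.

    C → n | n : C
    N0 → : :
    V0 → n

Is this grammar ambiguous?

Unambiguous

Only C is reachable from C; ignoring the rest: The reachable grammar is A → atom sep A | atom. Each atom is followed by either the separator (recurse) or end-of-string (stop) — no choice point.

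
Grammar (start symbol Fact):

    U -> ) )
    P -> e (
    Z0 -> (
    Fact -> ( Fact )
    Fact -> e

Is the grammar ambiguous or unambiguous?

Unambiguous

Only Fact is reachable from Fact; ignoring the rest: L(Fact) is { openⁿ atom closeⁿ : n ≥ 0 }. The bracket depth fixes n, and the derivation is forced at every step.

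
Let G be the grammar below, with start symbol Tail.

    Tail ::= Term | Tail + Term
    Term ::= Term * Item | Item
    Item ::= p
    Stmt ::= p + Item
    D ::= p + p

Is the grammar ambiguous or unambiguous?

Unambiguous

(Stmt, D are unreachable from Tail, so their rules don't affect L(Tail).) The grammar is stratified — Tail handles '+' (left-recursive), Term handles '*', Item atoms. Each operator has a fixed associativity and precedence level, so every string has one parse.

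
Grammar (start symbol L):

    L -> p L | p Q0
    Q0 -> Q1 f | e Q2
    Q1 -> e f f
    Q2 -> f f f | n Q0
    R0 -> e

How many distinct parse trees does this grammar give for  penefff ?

2

Parse trees for penefff:
  [L p [Q0 e [Q2 n [Q0 [Q1 e f f] f]]]]
  [L p [Q0 e [Q2 n [Q0 e [Q2 f f f]]]]]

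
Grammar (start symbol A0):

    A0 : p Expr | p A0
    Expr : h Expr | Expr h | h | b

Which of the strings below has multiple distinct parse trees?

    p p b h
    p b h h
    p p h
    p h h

p h h

p p b h: 1 tree
p b h h: 1 tree
p p h: 1 tree
p h h: 2 trees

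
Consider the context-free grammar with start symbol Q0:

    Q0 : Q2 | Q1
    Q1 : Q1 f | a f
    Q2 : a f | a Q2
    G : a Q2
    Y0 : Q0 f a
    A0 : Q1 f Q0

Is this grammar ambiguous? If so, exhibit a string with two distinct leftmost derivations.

Ambiguous

Witness: a f

Derivation 1: Q0 ⇒ Q2 ⇒ a f
Derivation 2: Q0 ⇒ Q1 ⇒ a f

Two distinct leftmost derivations for the same string.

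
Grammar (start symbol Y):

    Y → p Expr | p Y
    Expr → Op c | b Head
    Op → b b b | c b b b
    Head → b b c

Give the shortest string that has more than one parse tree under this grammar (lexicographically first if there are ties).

length 5: p b b b c has 2 parse trees

Two derivations of p b b b c:
  Y ⇒ p Expr ⇒ p Op c ⇒ p b b b c
  Y ⇒ p Expr ⇒ p b Head ⇒ p b b b c

p b b b c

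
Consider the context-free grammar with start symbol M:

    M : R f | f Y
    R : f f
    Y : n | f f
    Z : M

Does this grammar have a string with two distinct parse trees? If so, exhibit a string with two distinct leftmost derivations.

Ambiguous

Witness: f f f

Derivation 1: M ⇒ R f ⇒ f f f
Derivation 2: M ⇒ f Y ⇒ f f f

Two distinct leftmost derivations for the same string.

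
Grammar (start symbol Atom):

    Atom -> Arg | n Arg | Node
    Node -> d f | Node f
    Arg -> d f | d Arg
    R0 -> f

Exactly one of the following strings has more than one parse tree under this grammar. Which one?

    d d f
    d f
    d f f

d f

d d f: 1 tree
d f: 2 trees
d f f: 1 tree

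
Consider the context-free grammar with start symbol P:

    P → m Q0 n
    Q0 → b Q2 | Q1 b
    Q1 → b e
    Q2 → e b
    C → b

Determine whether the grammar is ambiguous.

Witness: m b e b n

Derivation 1: P ⇒ m Q0 n ⇒ m b Q2 n ⇒ m b e b n
Derivation 2: P ⇒ m Q0 n ⇒ m Q1 b n ⇒ m b e b n

Two distinct leftmost derivations for the same string.

Ambiguous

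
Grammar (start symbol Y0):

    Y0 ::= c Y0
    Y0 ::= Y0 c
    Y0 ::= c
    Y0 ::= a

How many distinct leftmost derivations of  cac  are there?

Parse trees for cac:
  [Y0 c [Y0 [Y0 a] c]]
  [Y0 [Y0 c [Y0 a]] c]

2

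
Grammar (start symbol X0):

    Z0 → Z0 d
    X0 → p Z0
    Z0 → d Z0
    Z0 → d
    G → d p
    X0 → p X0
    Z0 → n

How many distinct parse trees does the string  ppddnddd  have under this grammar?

Parse trees for ppddnddd (showing first 6 of 10):
  [X0 p [X0 p [Z0 [Z0 [Z0 [Z0 d [Z0 d [Z0 n]]] d] d] d]]]
  [X0 p [X0 p [Z0 [Z0 [Z0 d [Z0 [Z0 d [Z0 n]] d]] d] d]]]
  [X0 p [X0 p [Z0 [Z0 [Z0 d [Z0 d [Z0 [Z0 n] d]]] d] d]]]
  [X0 p [X0 p [Z0 [Z0 d [Z0 [Z0 [Z0 d [Z0 n]] d] d]] d]]]
  [X0 p [X0 p [Z0 [Z0 d [Z0 [Z0 d [Z0 [Z0 n] d]] d]] d]]]
  [X0 p [X0 p [Z0 [Z0 d [Z0 d [Z0 [Z0 [Z0 n] d] d]]] d]]]

10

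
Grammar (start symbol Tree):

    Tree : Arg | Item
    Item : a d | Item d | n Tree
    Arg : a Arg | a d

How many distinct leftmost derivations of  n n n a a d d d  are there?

Parse trees for n n n a a d d d:
  [Tree [Item [Item [Item n [Tree [Item n [Tree [Item n [Tree [Arg a [Arg a d]]]]]]]] d] d]]
  [Tree [Item [Item n [Tree [Item [Item n [Tree [Item n [Tree [Arg a [Arg a d]]]]]] d]]] d]]
  [Tree [Item [Item n [Tree [Item n [Tree [Item [Item n [Tree [Arg a [Arg a d]]]] d]]]]] d]]
  [Tree [Item n [Tree [Item [Item [Item n [Tree [Item n [Tree [Arg a [Arg a d]]]]]] d] d]]]]
  [Tree [Item n [Tree [Item [Item n [Tree [Item [Item n [Tree [Arg a [Arg a d]]]] d]]] d]]]]
  [Tree [Item n [Tree [Item n [Tree [Item [Item [Item n [Tree [Arg a [Arg a d]]]] d] d]]]]]]

6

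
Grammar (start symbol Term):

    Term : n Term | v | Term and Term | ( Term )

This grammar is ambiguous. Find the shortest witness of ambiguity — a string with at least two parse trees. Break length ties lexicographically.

n v and v

length 1: no string has ≥2 trees
length 2: no string has ≥2 trees
length 3: no string has ≥2 trees
length 4: n v and v has 2 parse trees

Two derivations of n v and v:
  Term ⇒ n Term ⇒ n Term and Term ⇒ n v and Term ⇒ n v and v
  Term ⇒ Term and Term ⇒ n Term and Term ⇒ n v and Term ⇒ n v and v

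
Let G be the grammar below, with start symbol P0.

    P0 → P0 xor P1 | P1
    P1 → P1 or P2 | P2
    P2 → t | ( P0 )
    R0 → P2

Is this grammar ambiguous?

Only P0, P1, P2 are reachable from P0; ignoring the rest: The grammar is stratified — P0 handles 'xor' (left-recursive), P1 handles 'or', P2 atoms. Each operator has a fixed associativity and precedence level, so every string has one parse.

Unambiguous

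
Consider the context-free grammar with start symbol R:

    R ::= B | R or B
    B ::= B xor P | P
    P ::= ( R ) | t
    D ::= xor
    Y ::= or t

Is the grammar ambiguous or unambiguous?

Unambiguous

Only R, B, P are reachable from R; ignoring the rest: This is a standard precedence ladder (R over B over P), with each level left-recursive on its own operator ('or' at R, 'xor' at B). That structure is LR(1), hence unambiguous.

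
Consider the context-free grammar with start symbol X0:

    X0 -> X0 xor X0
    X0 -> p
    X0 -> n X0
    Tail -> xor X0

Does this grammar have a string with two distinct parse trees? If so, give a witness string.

Ambiguous

Witness: n p xor p

Derivation 1: X0 ⇒ X0 xor X0 ⇒ n X0 xor X0 ⇒ n p xor X0 ⇒ n p xor p
Derivation 2: X0 ⇒ n X0 ⇒ n X0 xor X0 ⇒ n p xor X0 ⇒ n p xor p

Two distinct leftmost derivations for the same string.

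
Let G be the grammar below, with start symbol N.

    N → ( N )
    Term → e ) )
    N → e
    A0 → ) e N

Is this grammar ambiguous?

Unambiguous

(A0, Term are unreachable from N, so their rules don't affect L(N).) Each string is a nest of matched brackets around a single atom. An opening bracket forces the recursive rule; an atom forces the base rule.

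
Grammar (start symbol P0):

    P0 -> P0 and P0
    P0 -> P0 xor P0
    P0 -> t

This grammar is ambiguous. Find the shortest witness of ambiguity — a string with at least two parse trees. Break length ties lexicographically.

t and t and t

length 1: no string has ≥2 trees
length 3: no string has ≥2 trees
length 5: t and t and t has 2 parse trees

Two derivations of t and t and t:
  P0 ⇒ P0 and P0 ⇒ P0 and P0 and P0 ⇒ t and P0 and P0 ⇒ t and t and P0 ⇒ t and t and t
  P0 ⇒ P0 and P0 ⇒ t and P0 ⇒ t and P0 and P0 ⇒ t and t and P0 ⇒ t and t and t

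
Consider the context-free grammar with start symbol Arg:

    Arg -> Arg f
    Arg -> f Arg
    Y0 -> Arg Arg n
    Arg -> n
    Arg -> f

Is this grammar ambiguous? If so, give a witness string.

Witness: f f

Derivation 1: Arg ⇒ Arg f ⇒ f f
Derivation 2: Arg ⇒ f Arg ⇒ f f

Two distinct leftmost derivations for the same string.

Ambiguous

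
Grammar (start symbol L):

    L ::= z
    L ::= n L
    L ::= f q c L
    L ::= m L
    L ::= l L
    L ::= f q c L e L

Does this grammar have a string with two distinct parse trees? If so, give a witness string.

Ambiguous

Witness: f q c f q c z e z

Derivation 1: L ⇒ f q c L ⇒ f q c f q c L e L ⇒ f q c f q c z e L ⇒ f q c f q c z e z
Derivation 2: L ⇒ f q c L e L ⇒ f q c f q c L e L ⇒ f q c f q c z e L ⇒ f q c f q c z e z

Two distinct leftmost derivations for the same string.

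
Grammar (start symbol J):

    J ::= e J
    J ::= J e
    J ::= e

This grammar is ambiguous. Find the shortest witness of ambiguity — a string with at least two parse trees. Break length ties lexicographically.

length 1: no string has ≥2 trees
length 2: e e has 2 parse trees

Two derivations of e e:
  J ⇒ e J ⇒ e e
  J ⇒ J e ⇒ e e

e e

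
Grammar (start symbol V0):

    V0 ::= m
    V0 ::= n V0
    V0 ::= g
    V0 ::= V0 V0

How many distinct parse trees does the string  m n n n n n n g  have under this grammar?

Parse trees for m n n n n n n g:
  [V0 [V0 m] [V0 n [V0 n [V0 n [V0 n [V0 n [V0 n [V0 g]]]]]]]]

1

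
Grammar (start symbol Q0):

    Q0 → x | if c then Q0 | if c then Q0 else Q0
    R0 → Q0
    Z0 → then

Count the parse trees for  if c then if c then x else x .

2

Parse trees for if c then if c then x else x:
  [Q0 if c then [Q0 if c then [Q0 x] else [Q0 x]]]
  [Q0 if c then [Q0 if c then [Q0 x]] else [Q0 x]]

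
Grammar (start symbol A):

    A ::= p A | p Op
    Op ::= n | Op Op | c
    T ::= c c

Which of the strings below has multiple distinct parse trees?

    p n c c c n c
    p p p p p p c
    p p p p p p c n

p n c c c n c: 42 trees
p p p p p p c: 1 tree
p p p p p p c n: 1 tree

p n c c c n c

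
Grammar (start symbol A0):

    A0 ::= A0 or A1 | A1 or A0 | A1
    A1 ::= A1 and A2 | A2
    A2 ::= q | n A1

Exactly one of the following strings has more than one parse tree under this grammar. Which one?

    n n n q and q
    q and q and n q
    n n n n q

n n n q and q

n n n q and q: 4 trees
q and q and n q: 1 tree
n n n n q: 1 tree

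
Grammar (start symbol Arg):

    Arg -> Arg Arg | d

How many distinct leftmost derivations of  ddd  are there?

2

Parse trees for ddd:
  [Arg [Arg d] [Arg [Arg d] [Arg d]]]
  [Arg [Arg [Arg d] [Arg d]] [Arg d]]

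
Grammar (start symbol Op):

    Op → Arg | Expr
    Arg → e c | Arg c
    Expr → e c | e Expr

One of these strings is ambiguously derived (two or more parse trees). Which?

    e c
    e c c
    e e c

e c: 2 trees
e c c: 1 tree
e e c: 1 tree

e c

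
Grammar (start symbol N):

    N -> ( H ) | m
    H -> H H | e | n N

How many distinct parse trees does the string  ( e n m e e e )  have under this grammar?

Parse trees for ( e n m e e e ) (showing first 6 of 14):
  [N ( [H [H e] [H [H n [N m]] [H [H e] [H [H e] [H e]]]]] )]
  [N ( [H [H e] [H [H n [N m]] [H [H [H e] [H e]] [H e]]]] )]
  [N ( [H [H e] [H [H [H n [N m]] [H e]] [H [H e] [H e]]]] )]
  [N ( [H [H e] [H [H [H n [N m]] [H [H e] [H e]]] [H e]]] )]
  [N ( [H [H e] [H [H [H [H n [N m]] [H e]] [H e]] [H e]]] )]
  [N ( [H [H [H e] [H n [N m]]] [H [H e] [H [H e] [H e]]]] )]

14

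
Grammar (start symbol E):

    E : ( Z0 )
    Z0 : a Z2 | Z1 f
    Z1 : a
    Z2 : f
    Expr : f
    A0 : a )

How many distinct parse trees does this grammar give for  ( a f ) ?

Parse trees for ( a f ):
  [E ( [Z0 a [Z2 f]] )]
  [E ( [Z0 [Z1 a] f] )]

2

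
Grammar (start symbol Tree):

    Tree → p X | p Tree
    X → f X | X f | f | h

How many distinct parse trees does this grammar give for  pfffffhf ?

6

Parse trees for pfffffhf:
  [Tree p [X f [X f [X f [X f [X f [X [X h] f]]]]]]]
  [Tree p [X f [X f [X f [X f [X [X f [X h]] f]]]]]]
  [Tree p [X f [X f [X f [X [X f [X f [X h]]] f]]]]]
  [Tree p [X f [X f [X [X f [X f [X f [X h]]]] f]]]]
  [Tree p [X f [X [X f [X f [X f [X f [X h]]]]] f]]]
  [Tree p [X [X f [X f [X f [X f [X f [X h]]]]]] f]]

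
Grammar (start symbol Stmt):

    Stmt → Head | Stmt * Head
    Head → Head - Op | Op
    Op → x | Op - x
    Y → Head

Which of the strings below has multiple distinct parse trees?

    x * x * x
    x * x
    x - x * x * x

x * x * x: 1 tree
x * x: 1 tree
x - x * x * x: 2 trees

x - x * x * x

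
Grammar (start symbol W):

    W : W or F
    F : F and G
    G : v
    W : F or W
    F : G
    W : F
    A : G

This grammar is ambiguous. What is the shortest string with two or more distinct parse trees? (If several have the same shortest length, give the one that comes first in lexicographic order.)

v or v

length 1: no string has ≥2 trees
length 3: v or v has 2 parse trees

Two derivations of v or v:
  W ⇒ W or F ⇒ F or F ⇒ G or F ⇒ v or F ⇒ v or G ⇒ v or v
  W ⇒ F or W ⇒ G or W ⇒ v or W ⇒ v or F ⇒ v or G ⇒ v or v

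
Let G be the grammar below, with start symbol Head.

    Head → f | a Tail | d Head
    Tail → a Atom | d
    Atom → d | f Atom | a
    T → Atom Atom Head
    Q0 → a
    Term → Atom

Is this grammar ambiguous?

(T, Q0, Term are unreachable from Head, so their rules don't affect L(Head).) Each reachable nonterminal has at most one production per leading terminal, and all productions are right-linear; the derivation is determined token-by-token.

Unambiguous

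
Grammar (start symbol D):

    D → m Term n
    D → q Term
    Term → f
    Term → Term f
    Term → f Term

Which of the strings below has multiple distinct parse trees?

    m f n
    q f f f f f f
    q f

m f n: 1 tree
q f f f f f f: 32 trees
q f: 1 tree

q f f f f f f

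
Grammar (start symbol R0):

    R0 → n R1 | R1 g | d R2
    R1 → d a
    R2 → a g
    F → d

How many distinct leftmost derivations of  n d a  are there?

Parse trees for n d a:
  [R0 n [R1 d a]]

1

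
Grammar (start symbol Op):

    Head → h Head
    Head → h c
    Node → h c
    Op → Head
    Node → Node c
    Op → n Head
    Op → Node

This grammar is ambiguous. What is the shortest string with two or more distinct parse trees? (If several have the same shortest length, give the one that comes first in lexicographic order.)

h c

length 2: h c has 2 parse trees

Two derivations of h c:
  Op ⇒ Head ⇒ h c
  Op ⇒ Node ⇒ h c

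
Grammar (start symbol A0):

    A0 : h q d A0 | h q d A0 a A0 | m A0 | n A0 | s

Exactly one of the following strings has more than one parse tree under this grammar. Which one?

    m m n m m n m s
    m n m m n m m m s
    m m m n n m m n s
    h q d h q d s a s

m m n m m n m s: 1 tree
m n m m n m m m s: 1 tree
m m m n n m m n s: 1 tree
h q d h q d s a s: 2 trees

h q d h q d s a s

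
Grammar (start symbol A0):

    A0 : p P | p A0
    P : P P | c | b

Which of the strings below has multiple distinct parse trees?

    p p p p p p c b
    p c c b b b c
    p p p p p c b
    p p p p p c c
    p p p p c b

p p p p p p c b: 1 tree
p c c b b b c: 42 trees
p p p p p c b: 1 tree
p p p p p c c: 1 tree
p p p p c b: 1 tree

p c c b b b c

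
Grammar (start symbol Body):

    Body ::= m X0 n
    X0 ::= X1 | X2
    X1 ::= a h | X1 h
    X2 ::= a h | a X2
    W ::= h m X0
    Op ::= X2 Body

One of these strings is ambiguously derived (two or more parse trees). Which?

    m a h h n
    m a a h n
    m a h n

m a h h n: 1 tree
m a a h n: 1 tree
m a h n: 2 trees

m a h n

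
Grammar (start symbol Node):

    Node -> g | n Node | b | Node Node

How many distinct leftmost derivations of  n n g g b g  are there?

Parse trees for n n g g b g (showing first 6 of 28):
  [Node n [Node n [Node [Node g] [Node [Node g] [Node [Node b] [Node g]]]]]]
  [Node n [Node n [Node [Node g] [Node [Node [Node g] [Node b]] [Node g]]]]]
  [Node n [Node n [Node [Node [Node g] [Node g]] [Node [Node b] [Node g]]]]]
  [Node n [Node n [Node [Node [Node g] [Node [Node g] [Node b]]] [Node g]]]]
  [Node n [Node n [Node [Node [Node [Node g] [Node g]] [Node b]] [Node g]]]]
  [Node n [Node [Node n [Node g]] [Node [Node g] [Node [Node b] [Node g]]]]]

28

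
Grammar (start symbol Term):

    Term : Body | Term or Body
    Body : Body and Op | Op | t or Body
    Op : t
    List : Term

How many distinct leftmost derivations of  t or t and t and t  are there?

4

Parse trees for t or t and t and t:
  [Term [Body [Body [Body t or [Body [Op t]]] and [Op t]] and [Op t]]]
  [Term [Body [Body t or [Body [Body [Op t]] and [Op t]]] and [Op t]]]
  [Term [Body t or [Body [Body [Body [Op t]] and [Op t]] and [Op t]]]]
  [Term [Term [Body [Op t]]] or [Body [Body [Body [Op t]] and [Op t]] and [Op t]]]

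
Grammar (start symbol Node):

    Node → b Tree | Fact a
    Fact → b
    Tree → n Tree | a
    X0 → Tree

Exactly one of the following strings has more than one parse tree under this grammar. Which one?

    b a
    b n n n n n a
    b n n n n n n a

b a

b a: 2 trees
b n n n n n a: 1 tree
b n n n n n n a: 1 tree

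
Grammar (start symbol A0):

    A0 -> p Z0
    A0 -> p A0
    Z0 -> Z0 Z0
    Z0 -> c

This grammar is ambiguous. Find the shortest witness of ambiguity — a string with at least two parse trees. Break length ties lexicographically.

p c c c

length 2: no string has ≥2 trees
length 3: no string has ≥2 trees
length 4: p c c c has 2 parse trees

Two derivations of p c c c:
  A0 ⇒ p Z0 ⇒ p Z0 Z0 ⇒ p Z0 Z0 Z0 ⇒ p c Z0 Z0 ⇒ p c c Z0 ⇒ p c c c
  A0 ⇒ p Z0 ⇒ p Z0 Z0 ⇒ p c Z0 ⇒ p c Z0 Z0 ⇒ p c c Z0 ⇒ p c c c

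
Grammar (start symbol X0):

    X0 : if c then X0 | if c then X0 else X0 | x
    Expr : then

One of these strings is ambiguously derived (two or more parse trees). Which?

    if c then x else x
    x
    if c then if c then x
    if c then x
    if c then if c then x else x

if c then x else x: 1 tree
x: 1 tree
if c then if c then x: 1 tree
if c then x: 1 tree
if c then if c then x else x: 2 trees

if c then if c then x else x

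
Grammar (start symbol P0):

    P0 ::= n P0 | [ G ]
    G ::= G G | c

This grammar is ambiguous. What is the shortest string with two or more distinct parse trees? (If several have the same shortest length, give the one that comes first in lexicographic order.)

length 3: no string has ≥2 trees
length 4: no string has ≥2 trees
length 5: [ c c c ] has 2 parse trees

Two derivations of [ c c c ]:
  P0 ⇒ [ G ] ⇒ [ G G ] ⇒ [ G G G ] ⇒ [ c G G ] ⇒ [ c c G ] ⇒ [ c c c ]
  P0 ⇒ [ G ] ⇒ [ G G ] ⇒ [ c G ] ⇒ [ c G G ] ⇒ [ c c G ] ⇒ [ c c c ]

[ c c c ]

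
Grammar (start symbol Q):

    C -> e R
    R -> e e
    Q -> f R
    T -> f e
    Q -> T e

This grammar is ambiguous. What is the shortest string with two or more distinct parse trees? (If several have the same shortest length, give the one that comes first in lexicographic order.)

f e e

length 3: f e e has 2 parse trees

Two derivations of f e e:
  Q ⇒ f R ⇒ f e e
  Q ⇒ T e ⇒ f e e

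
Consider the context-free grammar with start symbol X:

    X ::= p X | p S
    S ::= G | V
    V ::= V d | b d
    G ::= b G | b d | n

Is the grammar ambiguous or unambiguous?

Witness: p b d

Derivation 1: X ⇒ p S ⇒ p G ⇒ p b d
Derivation 2: X ⇒ p S ⇒ p V ⇒ p b d

Two distinct leftmost derivations for the same string.

Ambiguous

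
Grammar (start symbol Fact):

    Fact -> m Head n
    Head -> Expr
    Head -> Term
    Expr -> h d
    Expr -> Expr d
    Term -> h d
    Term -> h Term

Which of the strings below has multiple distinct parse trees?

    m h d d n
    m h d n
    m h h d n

m h d d n: 1 tree
m h d n: 2 trees
m h h d n: 1 tree

m h d n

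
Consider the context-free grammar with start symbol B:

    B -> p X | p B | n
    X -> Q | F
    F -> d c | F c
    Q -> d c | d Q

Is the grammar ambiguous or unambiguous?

Ambiguous

Witness: p d c

Derivation 1: B ⇒ p X ⇒ p Q ⇒ p d c
Derivation 2: B ⇒ p X ⇒ p F ⇒ p d c

Two distinct leftmost derivations for the same string.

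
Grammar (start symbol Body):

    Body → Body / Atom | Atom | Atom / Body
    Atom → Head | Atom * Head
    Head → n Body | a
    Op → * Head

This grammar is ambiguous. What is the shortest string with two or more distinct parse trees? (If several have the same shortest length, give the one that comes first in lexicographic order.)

a / a

length 1: no string has ≥2 trees
length 2: no string has ≥2 trees
length 3: a / a has 2 parse trees

Two derivations of a / a:
  Body ⇒ Body / Atom ⇒ Atom / Atom ⇒ Head / Atom ⇒ a / Atom ⇒ a / Head ⇒ a / a
  Body ⇒ Atom / Body ⇒ Head / Body ⇒ a / Body ⇒ a / Atom ⇒ a / Head ⇒ a / a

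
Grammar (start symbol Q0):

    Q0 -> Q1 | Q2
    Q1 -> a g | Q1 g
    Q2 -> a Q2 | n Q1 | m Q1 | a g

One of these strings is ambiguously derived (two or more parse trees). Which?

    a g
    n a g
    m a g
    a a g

a g

a g: 2 trees
n a g: 1 tree
m a g: 1 tree
a a g: 1 tree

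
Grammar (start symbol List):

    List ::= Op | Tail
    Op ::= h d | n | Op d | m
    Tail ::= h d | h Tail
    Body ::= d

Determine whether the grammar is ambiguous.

Witness: h d

Derivation 1: List ⇒ Op ⇒ h d
Derivation 2: List ⇒ Tail ⇒ h d

Two distinct leftmost derivations for the same string.

Ambiguous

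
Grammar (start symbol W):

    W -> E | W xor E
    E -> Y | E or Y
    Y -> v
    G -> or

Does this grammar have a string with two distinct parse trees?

Only W, E, Y are reachable from W; ignoring the rest: W → W xor E | E  ;  E → E or Y | Y  — a left-associative chain with Y at the bottom. Each string factors uniquely by precedence.

Unambiguous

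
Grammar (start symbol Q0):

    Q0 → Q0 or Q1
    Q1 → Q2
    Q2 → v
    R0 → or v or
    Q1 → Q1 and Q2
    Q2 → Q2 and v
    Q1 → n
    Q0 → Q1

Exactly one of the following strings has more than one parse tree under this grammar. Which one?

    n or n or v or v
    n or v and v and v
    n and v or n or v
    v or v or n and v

n or v and v and v

n or n or v or v: 1 tree
n or v and v and v: 4 trees
n and v or n or v: 1 tree
v or v or n and v: 1 tree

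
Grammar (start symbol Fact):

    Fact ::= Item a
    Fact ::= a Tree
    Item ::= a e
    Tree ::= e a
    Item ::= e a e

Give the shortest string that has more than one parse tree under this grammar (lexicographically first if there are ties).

a e a

length 3: a e a has 2 parse trees

Two derivations of a e a:
  Fact ⇒ Item a ⇒ a e a
  Fact ⇒ a Tree ⇒ a e a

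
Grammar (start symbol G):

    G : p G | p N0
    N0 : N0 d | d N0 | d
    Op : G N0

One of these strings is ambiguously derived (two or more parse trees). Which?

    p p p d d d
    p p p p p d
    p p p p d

p p p d d d

p p p d d d: 4 trees
p p p p p d: 1 tree
p p p p d: 1 tree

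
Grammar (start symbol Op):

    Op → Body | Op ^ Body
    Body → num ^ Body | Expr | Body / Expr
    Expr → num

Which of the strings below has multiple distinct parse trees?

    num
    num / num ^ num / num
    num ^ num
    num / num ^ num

num: 1 tree
num / num ^ num / num: 1 tree
num ^ num: 2 trees
num / num ^ num: 1 tree

num ^ num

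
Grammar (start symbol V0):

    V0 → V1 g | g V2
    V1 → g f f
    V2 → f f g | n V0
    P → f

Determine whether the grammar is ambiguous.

Ambiguous

Witness: g f f g

Derivation 1: V0 ⇒ V1 g ⇒ g f f g
Derivation 2: V0 ⇒ g V2 ⇒ g f f g

Two distinct leftmost derivations for the same string.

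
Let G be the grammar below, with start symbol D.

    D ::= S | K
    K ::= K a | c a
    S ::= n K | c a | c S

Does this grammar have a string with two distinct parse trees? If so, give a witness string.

Ambiguous

Witness: c a

Derivation 1: D ⇒ S ⇒ c a
Derivation 2: D ⇒ K ⇒ c a

Two distinct leftmost derivations for the same string.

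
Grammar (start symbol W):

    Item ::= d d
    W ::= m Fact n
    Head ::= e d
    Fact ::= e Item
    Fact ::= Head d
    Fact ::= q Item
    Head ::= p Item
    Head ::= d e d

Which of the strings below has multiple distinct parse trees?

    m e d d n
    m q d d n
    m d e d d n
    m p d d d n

m e d d n: 2 trees
m q d d n: 1 tree
m d e d d n: 1 tree
m p d d d n: 1 tree

m e d d n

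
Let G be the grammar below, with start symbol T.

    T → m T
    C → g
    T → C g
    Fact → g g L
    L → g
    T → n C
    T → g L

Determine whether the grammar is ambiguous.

Witness: g g

Derivation 1: T ⇒ C g ⇒ g g
Derivation 2: T ⇒ g L ⇒ g g

Two distinct leftmost derivations for the same string.

Ambiguous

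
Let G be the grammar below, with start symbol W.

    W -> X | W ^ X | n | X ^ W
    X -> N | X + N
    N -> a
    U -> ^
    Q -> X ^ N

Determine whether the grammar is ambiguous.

Witness: a ^ a

Derivation 1: W ⇒ W ^ X ⇒ X ^ X ⇒ N ^ X ⇒ a ^ X ⇒ a ^ N ⇒ a ^ a
Derivation 2: W ⇒ X ^ W ⇒ N ^ W ⇒ a ^ W ⇒ a ^ X ⇒ a ^ N ⇒ a ^ a

Two distinct leftmost derivations for the same string.

Ambiguous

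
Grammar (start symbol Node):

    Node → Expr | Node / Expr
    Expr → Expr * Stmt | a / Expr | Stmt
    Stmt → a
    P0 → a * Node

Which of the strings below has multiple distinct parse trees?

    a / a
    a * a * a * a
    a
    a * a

a / a: 2 trees
a * a * a * a: 1 tree
a: 1 tree
a * a: 1 tree

a / a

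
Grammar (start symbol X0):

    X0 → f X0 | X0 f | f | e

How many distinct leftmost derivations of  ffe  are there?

1

Parse trees for ffe:
  [X0 f [X0 f [X0 e]]]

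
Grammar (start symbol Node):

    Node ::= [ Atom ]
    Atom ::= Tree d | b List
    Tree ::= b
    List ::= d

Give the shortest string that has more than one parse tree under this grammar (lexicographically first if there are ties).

[ b d ]

length 4: [ b d ] has 2 parse trees

Two derivations of [ b d ]:
  Node ⇒ [ Atom ] ⇒ [ Tree d ] ⇒ [ b d ]
  Node ⇒ [ Atom ] ⇒ [ b List ] ⇒ [ b d ]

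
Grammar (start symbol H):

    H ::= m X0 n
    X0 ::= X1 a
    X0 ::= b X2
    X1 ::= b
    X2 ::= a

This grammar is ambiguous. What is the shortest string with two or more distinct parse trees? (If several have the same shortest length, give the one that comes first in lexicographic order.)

length 4: m b a n has 2 parse trees

Two derivations of m b a n:
  H ⇒ m X0 n ⇒ m X1 a n ⇒ m b a n
  H ⇒ m X0 n ⇒ m b X2 n ⇒ m b a n

m b a n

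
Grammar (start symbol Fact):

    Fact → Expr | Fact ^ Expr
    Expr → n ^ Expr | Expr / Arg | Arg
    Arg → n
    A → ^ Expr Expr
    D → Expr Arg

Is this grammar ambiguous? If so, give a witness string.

Witness: n ^ n

Derivation 1: Fact ⇒ Expr ⇒ n ^ Expr ⇒ n ^ Arg ⇒ n ^ n
Derivation 2: Fact ⇒ Fact ^ Expr ⇒ Expr ^ Expr ⇒ Arg ^ Expr ⇒ n ^ Expr ⇒ n ^ Arg ⇒ n ^ n

Two distinct leftmost derivations for the same string.

Ambiguous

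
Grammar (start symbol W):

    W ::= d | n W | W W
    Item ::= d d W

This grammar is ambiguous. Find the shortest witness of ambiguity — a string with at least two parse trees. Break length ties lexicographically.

d d d

length 1: no string has ≥2 trees
length 2: no string has ≥2 trees
length 3: d d d has 2 parse trees

Two derivations of d d d:
  W ⇒ W W ⇒ d W ⇒ d W W ⇒ d d W ⇒ d d d
  W ⇒ W W ⇒ W W W ⇒ d W W ⇒ d d W ⇒ d d d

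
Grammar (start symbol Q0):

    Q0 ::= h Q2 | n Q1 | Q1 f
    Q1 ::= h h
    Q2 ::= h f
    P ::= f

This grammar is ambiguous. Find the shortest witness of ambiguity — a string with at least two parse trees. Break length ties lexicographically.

length 3: h h f has 2 parse trees

Two derivations of h h f:
  Q0 ⇒ h Q2 ⇒ h h f
  Q0 ⇒ Q1 f ⇒ h h f

h h f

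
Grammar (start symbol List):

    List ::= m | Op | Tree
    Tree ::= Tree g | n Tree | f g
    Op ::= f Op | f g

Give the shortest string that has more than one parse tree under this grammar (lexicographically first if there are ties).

length 1: no string has ≥2 trees
length 2: f g has 2 parse trees

Two derivations of f g:
  List ⇒ Op ⇒ f g
  List ⇒ Tree ⇒ f g

f g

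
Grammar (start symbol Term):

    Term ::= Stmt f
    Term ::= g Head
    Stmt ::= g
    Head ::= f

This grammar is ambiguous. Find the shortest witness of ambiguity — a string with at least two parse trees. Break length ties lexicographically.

length 2: g f has 2 parse trees

Two derivations of g f:
  Term ⇒ Stmt f ⇒ g f
  Term ⇒ g Head ⇒ g f

g f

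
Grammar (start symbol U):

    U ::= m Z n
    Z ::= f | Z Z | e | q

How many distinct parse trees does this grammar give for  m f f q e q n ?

14

Parse trees for m f f q e q n (showing first 6 of 14):
  [U m [Z [Z f] [Z [Z f] [Z [Z q] [Z [Z e] [Z q]]]]] n]
  [U m [Z [Z f] [Z [Z f] [Z [Z [Z q] [Z e]] [Z q]]]] n]
  [U m [Z [Z f] [Z [Z [Z f] [Z q]] [Z [Z e] [Z q]]]] n]
  [U m [Z [Z f] [Z [Z [Z f] [Z [Z q] [Z e]]] [Z q]]] n]
  [U m [Z [Z f] [Z [Z [Z [Z f] [Z q]] [Z e]] [Z q]]] n]
  [U m [Z [Z [Z f] [Z f]] [Z [Z q] [Z [Z e] [Z q]]]] n]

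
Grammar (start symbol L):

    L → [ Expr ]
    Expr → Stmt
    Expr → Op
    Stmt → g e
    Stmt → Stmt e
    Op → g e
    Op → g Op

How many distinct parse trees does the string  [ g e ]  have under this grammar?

2

Parse trees for [ g e ]:
  [L [ [Expr [Stmt g e]] ]]
  [L [ [Expr [Op g e]] ]]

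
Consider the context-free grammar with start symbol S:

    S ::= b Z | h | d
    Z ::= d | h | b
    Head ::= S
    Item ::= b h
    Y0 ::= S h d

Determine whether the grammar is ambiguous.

Unambiguous

(Head, Item, Y0 are unreachable from S, so their rules don't affect L(S).) Restricted to the reachable nonterminals, every rule has the form A → t or A → t B, and no two rules for the same A share a first terminal. The grammar encodes a DFA — one run per string.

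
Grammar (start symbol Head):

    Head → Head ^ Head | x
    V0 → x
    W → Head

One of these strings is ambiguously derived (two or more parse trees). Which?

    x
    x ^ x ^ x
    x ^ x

x: 1 tree
x ^ x ^ x: 2 trees
x ^ x: 1 tree

x ^ x ^ x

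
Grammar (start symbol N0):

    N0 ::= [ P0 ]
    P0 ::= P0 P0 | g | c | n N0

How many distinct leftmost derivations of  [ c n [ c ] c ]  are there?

Parse trees for [ c n [ c ] c ]:
  [N0 [ [P0 [P0 c] [P0 [P0 n [N0 [ [P0 c] ]]] [P0 c]]] ]]
  [N0 [ [P0 [P0 [P0 c] [P0 n [N0 [ [P0 c] ]]]] [P0 c]] ]]

2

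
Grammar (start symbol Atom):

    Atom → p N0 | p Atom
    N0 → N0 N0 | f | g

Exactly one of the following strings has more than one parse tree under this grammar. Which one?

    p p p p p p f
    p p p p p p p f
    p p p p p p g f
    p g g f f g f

p g g f f g f

p p p p p p f: 1 tree
p p p p p p p f: 1 tree
p p p p p p g f: 1 tree
p g g f f g f: 42 trees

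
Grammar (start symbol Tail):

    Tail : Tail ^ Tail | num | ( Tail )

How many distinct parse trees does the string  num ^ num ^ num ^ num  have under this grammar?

5

Parse trees for num ^ num ^ num ^ num:
  [Tail [Tail num] ^ [Tail [Tail num] ^ [Tail [Tail num] ^ [Tail num]]]]
  [Tail [Tail num] ^ [Tail [Tail [Tail num] ^ [Tail num]] ^ [Tail num]]]
  [Tail [Tail [Tail num] ^ [Tail num]] ^ [Tail [Tail num] ^ [Tail num]]]
  [Tail [Tail [Tail num] ^ [Tail [Tail num] ^ [Tail num]]] ^ [Tail num]]
  [Tail [Tail [Tail [Tail num] ^ [Tail num]] ^ [Tail num]] ^ [Tail num]]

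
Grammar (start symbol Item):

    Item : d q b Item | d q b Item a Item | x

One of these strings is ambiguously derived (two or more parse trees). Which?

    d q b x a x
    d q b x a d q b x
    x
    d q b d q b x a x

d q b x a x: 1 tree
d q b x a d q b x: 1 tree
x: 1 tree
d q b d q b x a x: 2 trees

d q b d q b x a x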